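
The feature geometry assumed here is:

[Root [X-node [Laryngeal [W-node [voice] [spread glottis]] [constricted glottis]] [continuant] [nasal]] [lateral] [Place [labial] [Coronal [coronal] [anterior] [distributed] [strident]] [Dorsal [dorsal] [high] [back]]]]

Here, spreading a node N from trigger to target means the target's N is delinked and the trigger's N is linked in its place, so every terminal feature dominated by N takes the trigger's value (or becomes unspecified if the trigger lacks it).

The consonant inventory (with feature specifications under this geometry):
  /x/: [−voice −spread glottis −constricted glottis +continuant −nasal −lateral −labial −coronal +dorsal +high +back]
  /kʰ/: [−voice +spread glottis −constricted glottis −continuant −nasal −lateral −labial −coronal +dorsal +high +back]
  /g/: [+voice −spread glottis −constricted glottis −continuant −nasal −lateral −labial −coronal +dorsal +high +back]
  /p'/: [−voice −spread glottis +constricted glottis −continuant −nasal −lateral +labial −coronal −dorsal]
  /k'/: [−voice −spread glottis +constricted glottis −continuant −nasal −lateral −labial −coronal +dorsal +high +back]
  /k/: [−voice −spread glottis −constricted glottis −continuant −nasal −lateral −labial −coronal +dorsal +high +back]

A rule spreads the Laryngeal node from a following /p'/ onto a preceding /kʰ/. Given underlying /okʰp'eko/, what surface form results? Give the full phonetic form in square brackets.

Terminals under Laryngeal in this geometry: [voice], [spread glottis], [constricted glottis].
After delinking /kʰ/'s Laryngeal and linking /p'/'s, the affected terminals become [−voice], [−spread glottis], [+constricted glottis]; [continuant], [nasal], [lateral], … (outside Laryngeal) are retained from /kʰ/.
This feature bundle is that of [k'], so /okʰp'eko/ surfaces as [ok'p'eko].

[ok'p'eko]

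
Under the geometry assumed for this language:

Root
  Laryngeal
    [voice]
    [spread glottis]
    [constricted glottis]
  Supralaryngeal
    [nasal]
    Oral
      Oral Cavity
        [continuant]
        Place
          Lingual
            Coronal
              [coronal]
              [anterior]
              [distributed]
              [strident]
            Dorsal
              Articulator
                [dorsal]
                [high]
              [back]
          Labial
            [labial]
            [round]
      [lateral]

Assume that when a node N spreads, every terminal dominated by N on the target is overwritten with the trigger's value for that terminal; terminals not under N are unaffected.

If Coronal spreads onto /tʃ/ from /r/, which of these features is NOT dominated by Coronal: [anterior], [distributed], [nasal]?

The terminals dominated by Coronal are [coronal], [anterior], [distributed], [strident].
[anterior], [distributed] all lie under Coronal, so they are overwritten when Coronal spreads.
But [nasal] is a dependent of Supralaryngeal, outside Coronal; it is therefore untouched by the spreading.

[nasal]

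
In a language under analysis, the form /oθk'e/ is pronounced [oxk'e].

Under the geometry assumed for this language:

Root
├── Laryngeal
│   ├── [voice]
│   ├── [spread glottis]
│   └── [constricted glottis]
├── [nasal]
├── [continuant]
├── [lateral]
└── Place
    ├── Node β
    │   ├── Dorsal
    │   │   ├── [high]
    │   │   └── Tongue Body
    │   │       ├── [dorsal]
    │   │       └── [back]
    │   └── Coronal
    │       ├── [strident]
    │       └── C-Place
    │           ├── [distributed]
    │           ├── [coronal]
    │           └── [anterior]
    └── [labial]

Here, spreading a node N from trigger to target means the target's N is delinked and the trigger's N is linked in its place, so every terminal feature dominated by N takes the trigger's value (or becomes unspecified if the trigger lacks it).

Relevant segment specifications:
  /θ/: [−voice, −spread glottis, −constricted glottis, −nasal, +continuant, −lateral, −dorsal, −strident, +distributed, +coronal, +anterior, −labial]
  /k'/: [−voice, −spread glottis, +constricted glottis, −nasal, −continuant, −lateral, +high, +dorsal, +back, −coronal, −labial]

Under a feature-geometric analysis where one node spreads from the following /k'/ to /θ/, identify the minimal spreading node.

Node β

Comparing /θ/ with its surface form [x], the features that change are [coronal], [anterior], [distributed], [strident], [dorsal], [high], [back].
In this geometry the lowest node dominating all of them is Node β: every daughter of Node β dominates only a proper subset, so no lower node suffices.
Spreading Node β from /k'/ overwrites each of those terminals with /k'/'s values, yielding exactly [x].
[continuant], [constricted glottis] stay as in /θ/ although /k'/ differs there, so no node dominating them spread; among the remaining candidates Node β is the lowest that derives the output.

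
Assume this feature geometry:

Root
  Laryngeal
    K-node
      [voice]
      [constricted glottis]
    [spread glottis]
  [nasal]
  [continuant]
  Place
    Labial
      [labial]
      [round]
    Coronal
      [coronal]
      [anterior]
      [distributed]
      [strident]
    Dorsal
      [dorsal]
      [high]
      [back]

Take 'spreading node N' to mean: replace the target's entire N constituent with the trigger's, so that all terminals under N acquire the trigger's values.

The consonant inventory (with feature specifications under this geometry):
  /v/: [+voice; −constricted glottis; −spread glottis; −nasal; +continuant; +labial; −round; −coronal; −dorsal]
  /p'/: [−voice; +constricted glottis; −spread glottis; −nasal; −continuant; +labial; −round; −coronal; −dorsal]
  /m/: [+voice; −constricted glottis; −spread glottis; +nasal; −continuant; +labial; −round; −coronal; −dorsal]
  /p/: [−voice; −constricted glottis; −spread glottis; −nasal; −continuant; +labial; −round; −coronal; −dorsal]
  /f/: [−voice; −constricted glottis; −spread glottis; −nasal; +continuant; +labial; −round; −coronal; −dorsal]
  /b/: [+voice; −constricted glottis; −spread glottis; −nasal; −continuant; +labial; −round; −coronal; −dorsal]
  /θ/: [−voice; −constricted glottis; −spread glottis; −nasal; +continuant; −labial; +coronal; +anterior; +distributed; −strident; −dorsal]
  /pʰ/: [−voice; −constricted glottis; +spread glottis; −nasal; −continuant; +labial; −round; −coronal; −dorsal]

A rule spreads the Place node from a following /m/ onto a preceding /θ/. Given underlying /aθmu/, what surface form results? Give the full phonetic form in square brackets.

The Place node dominates the terminals [labial], [round], [coronal], [anterior], [distributed], [strident], [dorsal], [high], [back].
Spreading Place from /m/ onto /θ/ replaces those values with /m/'s: [+labial], [−round], [−coronal], [−dorsal]. Features outside Place ([voice], [constricted glottis], [spread glottis], …) stay as in /θ/.
The resulting bundle matches /f/ in the inventory; substituting it for /θ/ gives [afmu].

[afmu]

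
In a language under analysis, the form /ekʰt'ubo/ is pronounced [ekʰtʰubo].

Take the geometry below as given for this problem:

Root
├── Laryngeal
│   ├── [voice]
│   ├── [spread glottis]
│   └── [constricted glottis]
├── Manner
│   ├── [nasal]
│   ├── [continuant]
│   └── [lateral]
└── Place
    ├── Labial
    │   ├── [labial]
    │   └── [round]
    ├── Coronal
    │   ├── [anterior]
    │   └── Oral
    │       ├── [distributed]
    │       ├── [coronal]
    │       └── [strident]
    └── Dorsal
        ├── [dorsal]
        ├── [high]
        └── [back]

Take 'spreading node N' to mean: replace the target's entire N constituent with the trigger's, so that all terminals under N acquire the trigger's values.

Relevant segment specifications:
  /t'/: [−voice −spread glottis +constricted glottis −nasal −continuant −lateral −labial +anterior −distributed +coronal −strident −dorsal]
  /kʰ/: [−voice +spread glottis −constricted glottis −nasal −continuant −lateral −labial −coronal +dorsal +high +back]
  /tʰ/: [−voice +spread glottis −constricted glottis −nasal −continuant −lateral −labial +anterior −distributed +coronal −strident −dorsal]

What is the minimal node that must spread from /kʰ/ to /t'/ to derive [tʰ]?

Laryngeal

Comparing /t'/ with its surface form [tʰ], the features that change are [spread glottis], [constricted glottis].
Tracing each changed feature up the tree, the paths first meet at Laryngeal; any lower node misses at least one of them.
Delinking /t'/'s Laryngeal and associating /kʰ/'s Laryngeal gives precisely the feature bundle of [tʰ].
Since [dorsal], [coronal] are preserved even though /kʰ/ disagrees there, no node above Laryngeal spread.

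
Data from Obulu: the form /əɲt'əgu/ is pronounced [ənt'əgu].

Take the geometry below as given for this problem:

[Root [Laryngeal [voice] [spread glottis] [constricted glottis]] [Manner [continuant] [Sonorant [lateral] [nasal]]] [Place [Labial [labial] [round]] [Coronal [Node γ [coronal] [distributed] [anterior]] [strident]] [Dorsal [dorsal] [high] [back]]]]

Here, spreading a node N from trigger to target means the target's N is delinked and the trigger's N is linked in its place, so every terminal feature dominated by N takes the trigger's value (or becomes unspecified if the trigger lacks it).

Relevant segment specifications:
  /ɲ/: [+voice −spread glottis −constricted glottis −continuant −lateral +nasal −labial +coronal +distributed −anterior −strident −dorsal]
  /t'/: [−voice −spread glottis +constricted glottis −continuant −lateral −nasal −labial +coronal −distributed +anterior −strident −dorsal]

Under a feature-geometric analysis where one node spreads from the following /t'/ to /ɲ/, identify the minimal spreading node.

Node γ

The alternation /ɲ/ → [n] changes [anterior], [distributed] and nothing else.
In this geometry the lowest node dominating all of them is Node γ: every daughter of Node γ dominates only a proper subset, so no lower node suffices.
Delinking /ɲ/'s Node γ and associating /t'/'s Node γ gives precisely the feature bundle of [n].
[voice], [constricted glottis] stay as in /ɲ/ although /t'/ differs there, so no node dominating them spread; among the remaining candidates Node γ is the lowest that derives the output.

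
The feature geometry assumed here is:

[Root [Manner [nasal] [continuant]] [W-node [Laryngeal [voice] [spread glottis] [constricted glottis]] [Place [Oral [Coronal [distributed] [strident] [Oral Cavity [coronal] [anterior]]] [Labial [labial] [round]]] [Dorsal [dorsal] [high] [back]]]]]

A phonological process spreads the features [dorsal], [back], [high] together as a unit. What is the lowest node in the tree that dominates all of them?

Dorsal

[dorsal] is immediately dominated by Dorsal.
[back] is immediately dominated by Dorsal.
[high] is immediately dominated by Dorsal.
Dorsal is the lowest common ancestor — every listed feature sits under it, and no single subconstituent of Dorsal covers them all.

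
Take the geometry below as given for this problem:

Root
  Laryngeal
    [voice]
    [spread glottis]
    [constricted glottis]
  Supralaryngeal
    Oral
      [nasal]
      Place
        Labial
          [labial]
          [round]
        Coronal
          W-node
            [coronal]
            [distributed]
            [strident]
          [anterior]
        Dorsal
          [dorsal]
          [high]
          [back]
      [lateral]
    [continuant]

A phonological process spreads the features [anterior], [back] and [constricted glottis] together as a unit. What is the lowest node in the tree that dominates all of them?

[anterior]: Root > Supralaryngeal > Oral > Place > Coronal > [anterior].
[back] lies under Dorsal (below Supralaryngeal).
[constricted glottis] lies under Laryngeal (below Laryngeal).
The listed terminals split across distinct daughters of Root, so Root itself is the smallest node containing them all.

Root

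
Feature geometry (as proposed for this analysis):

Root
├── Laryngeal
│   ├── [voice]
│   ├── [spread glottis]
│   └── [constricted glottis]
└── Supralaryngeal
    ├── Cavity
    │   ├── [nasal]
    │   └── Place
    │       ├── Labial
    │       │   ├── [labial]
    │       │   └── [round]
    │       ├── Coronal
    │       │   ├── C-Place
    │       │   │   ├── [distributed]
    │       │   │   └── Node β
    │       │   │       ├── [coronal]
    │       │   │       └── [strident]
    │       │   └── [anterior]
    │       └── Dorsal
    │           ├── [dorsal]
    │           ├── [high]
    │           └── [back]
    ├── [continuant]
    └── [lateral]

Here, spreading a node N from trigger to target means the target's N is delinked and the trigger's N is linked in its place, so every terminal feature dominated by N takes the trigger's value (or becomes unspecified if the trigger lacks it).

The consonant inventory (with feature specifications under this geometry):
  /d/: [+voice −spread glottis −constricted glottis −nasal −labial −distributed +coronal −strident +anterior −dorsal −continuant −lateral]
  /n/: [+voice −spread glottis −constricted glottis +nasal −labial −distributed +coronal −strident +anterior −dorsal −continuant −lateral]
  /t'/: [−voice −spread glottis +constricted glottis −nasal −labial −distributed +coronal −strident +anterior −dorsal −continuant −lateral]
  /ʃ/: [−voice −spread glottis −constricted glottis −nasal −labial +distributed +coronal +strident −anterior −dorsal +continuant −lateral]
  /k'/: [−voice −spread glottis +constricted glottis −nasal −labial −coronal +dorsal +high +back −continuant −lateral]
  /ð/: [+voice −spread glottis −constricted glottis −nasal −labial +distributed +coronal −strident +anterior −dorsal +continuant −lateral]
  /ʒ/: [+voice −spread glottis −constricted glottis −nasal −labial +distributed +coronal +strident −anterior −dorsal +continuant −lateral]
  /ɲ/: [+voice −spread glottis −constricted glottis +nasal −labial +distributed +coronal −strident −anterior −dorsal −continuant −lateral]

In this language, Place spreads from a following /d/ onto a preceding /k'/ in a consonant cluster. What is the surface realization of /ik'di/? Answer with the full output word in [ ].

Place immediately or transitively dominates [labial], [round], [distributed], [coronal], [strident], [anterior], [dorsal], [high], [back].
The target acquires /d/'s values for everything under Place — [−labial], [−distributed], [+coronal], [−strident], [+anterior], [−dorsal] — while keeping its own [voice], [spread glottis], [constricted glottis], ….
The resulting bundle matches /t'/ in the inventory; substituting it for /k'/ gives [it'di].

[it'di]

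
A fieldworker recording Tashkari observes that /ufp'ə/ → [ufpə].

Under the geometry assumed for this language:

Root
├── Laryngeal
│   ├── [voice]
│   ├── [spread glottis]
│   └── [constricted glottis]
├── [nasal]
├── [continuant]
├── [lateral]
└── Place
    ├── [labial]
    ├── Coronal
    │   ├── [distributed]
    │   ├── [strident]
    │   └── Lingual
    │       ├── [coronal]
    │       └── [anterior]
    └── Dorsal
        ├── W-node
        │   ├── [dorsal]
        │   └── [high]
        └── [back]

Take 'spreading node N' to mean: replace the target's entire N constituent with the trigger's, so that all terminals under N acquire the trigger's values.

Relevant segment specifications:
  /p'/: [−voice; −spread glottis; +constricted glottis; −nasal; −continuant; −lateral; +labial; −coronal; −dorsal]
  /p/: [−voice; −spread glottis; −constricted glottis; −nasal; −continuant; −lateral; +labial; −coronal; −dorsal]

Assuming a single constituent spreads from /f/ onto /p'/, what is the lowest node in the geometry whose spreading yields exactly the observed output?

Feature comparison: [constricted glottis] differs between /p'/ and [p]; the remaining terminals match.
Only a single terminal changes, and /f/ supplies the new value, so [constricted glottis] itself is the minimal spreading constituent.
[continuant] stays as in /p'/ although /f/ differs there, so no node dominating it spread; among the remaining candidates [constricted glottis] is the lowest that derives the output.

[constricted glottis]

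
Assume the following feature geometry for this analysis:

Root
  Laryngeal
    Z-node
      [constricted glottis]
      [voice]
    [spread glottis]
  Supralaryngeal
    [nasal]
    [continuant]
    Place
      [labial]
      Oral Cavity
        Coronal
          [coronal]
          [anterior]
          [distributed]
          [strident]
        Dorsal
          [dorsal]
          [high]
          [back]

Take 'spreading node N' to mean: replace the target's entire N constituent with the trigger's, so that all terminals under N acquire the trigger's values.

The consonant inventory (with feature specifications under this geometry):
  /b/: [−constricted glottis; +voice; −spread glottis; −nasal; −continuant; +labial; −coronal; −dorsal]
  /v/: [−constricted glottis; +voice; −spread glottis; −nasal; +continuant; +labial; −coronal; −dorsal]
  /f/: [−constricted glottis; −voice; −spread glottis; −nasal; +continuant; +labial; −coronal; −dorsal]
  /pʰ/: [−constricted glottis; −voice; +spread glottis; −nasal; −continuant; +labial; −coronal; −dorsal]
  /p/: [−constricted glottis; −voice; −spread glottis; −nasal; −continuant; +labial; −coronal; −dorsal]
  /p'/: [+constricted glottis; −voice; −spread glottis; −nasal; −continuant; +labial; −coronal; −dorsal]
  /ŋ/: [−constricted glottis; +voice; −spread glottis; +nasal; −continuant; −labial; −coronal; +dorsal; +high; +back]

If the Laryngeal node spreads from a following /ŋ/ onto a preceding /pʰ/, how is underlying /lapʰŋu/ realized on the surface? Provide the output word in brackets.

Terminals under Laryngeal in this geometry: [constricted glottis], [voice], [spread glottis].
After delinking /pʰ/'s Laryngeal and linking /ŋ/'s, the affected terminals become [−constricted glottis], [+voice], [−spread glottis]; [nasal], [continuant], [labial], … (outside Laryngeal) are retained from /pʰ/.
Among the inventory, only /b/ has exactly this specification, giving the surface form [labŋu].

[labŋu]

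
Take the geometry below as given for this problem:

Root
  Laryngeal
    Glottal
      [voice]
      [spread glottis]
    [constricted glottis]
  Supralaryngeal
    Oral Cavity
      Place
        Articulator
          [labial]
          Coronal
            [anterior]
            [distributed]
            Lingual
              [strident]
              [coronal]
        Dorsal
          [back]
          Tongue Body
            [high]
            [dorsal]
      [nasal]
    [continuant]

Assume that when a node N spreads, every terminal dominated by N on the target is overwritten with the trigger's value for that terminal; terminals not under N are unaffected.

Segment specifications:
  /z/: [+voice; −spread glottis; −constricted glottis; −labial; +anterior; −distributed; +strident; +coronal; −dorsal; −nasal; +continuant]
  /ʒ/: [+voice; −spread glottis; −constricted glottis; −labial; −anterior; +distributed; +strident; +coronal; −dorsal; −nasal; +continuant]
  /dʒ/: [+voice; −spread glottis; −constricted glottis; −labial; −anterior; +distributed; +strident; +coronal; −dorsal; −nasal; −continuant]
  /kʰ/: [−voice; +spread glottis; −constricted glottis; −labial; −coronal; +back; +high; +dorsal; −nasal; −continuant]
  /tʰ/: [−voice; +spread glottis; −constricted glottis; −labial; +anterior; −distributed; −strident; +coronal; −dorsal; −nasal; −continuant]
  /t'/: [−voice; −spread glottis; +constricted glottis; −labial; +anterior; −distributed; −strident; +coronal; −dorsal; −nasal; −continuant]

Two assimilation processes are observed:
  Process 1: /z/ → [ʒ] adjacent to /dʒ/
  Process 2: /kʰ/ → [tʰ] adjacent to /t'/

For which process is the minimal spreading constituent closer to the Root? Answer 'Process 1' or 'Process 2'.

Process 1: the features that change are [anterior], [distributed]; the minimal node is Coronal (depth 5).
Process 2 alters [coronal], [anterior], [distributed], [strident], [dorsal], [high], [back]; the lowest common ancestor is Place (depth 3 from Root).
Place (depth 3) sits above Coronal (depth 5), making Process 2 the one with the higher spreading node.

Process 2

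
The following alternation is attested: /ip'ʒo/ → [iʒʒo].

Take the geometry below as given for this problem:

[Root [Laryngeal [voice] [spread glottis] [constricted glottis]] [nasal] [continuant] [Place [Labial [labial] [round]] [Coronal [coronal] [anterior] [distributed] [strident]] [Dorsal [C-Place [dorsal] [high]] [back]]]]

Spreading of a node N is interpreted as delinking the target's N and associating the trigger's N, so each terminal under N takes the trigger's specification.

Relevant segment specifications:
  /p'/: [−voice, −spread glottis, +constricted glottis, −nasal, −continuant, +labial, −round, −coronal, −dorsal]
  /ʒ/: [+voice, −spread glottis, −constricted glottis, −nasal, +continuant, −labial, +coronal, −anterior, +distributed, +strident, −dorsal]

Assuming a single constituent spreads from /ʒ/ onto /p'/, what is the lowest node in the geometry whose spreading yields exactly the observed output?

Root

/p'/ and [ʒ] differ in [voice], [constricted glottis], [continuant], [labial], [round], [coronal], [anterior], [distributed], [strident]; every other specified feature is identical.
These terminals are all dominated by Root, and no proper subconstituent of Root covers them all; Root is their lowest common ancestor.
Spreading Root from /ʒ/ overwrites each of those terminals with /ʒ/'s values, yielding exactly [ʒ].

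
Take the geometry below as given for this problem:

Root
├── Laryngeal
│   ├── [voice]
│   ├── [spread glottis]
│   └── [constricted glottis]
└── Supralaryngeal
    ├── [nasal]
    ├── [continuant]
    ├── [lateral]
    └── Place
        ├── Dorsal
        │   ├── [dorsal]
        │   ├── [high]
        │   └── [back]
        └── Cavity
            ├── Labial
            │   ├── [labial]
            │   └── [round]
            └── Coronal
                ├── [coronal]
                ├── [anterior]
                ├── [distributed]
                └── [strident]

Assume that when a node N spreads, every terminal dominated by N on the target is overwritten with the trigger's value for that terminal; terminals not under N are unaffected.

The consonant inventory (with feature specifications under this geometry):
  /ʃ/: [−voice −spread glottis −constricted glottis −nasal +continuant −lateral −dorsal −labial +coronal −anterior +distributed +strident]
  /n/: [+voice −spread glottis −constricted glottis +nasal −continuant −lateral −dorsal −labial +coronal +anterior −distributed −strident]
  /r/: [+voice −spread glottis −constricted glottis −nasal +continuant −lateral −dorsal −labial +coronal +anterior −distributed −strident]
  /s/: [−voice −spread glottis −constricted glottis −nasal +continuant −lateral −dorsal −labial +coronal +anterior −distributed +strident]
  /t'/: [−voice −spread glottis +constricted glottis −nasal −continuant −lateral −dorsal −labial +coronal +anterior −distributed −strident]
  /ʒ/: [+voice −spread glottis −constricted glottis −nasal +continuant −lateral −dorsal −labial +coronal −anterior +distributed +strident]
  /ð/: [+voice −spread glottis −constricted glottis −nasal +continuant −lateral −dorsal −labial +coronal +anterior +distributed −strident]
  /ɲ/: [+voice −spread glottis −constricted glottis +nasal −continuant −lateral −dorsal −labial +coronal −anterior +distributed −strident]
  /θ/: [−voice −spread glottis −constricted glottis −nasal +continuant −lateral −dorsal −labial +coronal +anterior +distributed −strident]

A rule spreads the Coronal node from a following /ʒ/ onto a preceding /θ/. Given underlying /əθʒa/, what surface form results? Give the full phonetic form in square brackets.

Terminals under Coronal in this geometry: [coronal], [anterior], [distributed], [strident].
After delinking /θ/'s Coronal and linking /ʒ/'s, the affected terminals become [+coronal], [−anterior], [+distributed], [+strident]; [voice], [spread glottis], [constricted glottis], … (outside Coronal) are retained from /θ/.
The resulting bundle matches /ʃ/ in the inventory; substituting it for /θ/ gives [əʃʒa].

[əʃʒa]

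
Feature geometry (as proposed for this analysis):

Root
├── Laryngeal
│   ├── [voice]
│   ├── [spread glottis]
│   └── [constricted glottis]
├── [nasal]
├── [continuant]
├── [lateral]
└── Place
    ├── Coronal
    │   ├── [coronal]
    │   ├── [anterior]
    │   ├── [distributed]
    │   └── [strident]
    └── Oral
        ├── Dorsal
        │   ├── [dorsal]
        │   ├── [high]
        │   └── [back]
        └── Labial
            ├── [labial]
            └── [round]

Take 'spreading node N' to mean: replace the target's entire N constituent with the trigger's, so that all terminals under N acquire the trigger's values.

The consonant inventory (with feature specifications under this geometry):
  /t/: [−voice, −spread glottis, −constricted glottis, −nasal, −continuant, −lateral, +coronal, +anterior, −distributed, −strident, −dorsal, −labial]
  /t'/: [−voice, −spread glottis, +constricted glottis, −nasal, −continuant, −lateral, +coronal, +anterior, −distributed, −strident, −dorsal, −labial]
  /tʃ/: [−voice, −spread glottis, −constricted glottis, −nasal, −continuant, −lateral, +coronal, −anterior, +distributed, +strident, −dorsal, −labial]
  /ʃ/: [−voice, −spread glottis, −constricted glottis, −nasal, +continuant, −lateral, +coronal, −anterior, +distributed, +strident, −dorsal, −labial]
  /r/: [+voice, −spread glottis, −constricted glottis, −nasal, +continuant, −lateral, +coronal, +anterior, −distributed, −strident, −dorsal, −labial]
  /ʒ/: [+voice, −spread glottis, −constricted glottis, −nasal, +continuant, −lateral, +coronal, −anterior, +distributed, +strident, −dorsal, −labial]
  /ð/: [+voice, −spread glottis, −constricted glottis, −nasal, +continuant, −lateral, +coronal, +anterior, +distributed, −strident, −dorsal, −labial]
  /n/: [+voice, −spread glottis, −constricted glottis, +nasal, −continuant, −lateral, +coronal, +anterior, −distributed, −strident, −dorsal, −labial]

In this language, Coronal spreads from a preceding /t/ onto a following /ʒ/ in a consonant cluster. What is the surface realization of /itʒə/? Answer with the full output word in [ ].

[itrə]

The Coronal node dominates the terminals [coronal], [anterior], [distributed], [strident].
Spreading Coronal from /t/ onto /ʒ/ replaces those values with /t/'s: [+coronal], [+anterior], [−distributed], [−strident]. Features outside Coronal ([voice], [spread glottis], [constricted glottis], …) stay as in /ʒ/.
This feature bundle is that of [r], so /itʒə/ surfaces as [itrə].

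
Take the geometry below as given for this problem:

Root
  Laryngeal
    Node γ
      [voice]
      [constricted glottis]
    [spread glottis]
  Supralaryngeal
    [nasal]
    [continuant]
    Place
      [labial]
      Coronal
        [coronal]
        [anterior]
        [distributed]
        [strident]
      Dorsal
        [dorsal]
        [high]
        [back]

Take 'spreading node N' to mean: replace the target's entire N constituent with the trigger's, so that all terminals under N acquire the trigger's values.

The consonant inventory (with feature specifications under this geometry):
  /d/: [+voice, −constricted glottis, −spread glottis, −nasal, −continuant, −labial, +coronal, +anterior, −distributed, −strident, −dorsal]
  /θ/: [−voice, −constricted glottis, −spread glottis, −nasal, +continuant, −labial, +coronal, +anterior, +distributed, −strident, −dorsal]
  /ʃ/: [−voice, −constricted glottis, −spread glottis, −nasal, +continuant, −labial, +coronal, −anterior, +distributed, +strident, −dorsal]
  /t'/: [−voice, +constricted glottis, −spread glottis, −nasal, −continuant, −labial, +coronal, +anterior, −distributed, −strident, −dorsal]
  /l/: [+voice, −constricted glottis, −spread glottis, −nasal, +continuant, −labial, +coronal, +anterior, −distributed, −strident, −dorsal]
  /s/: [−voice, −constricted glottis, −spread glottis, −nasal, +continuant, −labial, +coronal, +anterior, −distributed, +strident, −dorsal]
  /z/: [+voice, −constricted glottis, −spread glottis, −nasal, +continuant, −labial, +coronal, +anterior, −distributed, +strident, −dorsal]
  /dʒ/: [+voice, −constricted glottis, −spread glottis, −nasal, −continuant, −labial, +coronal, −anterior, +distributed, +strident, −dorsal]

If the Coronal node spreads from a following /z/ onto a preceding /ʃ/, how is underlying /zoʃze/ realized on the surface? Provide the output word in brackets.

The Coronal node dominates the terminals [coronal], [anterior], [distributed], [strident].
The target acquires /z/'s values for everything under Coronal — [+coronal], [+anterior], [−distributed], [+strident] — while keeping its own [voice], [constricted glottis], [spread glottis], ….
Among the inventory, only /s/ has exactly this specification, giving the surface form [zosze].

[zosze]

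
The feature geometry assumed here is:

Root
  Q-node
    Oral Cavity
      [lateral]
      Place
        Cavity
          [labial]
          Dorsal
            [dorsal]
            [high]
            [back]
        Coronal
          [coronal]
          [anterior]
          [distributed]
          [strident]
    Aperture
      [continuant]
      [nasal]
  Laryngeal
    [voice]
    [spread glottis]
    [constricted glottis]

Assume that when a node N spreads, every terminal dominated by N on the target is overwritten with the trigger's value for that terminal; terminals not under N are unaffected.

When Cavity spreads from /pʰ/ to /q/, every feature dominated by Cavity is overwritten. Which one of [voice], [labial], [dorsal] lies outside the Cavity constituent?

[voice]

The terminals dominated by Cavity are [labial], [dorsal], [high], [back].
[dorsal], [labial] all lie under Cavity, so they are overwritten when Cavity spreads.
[voice] attaches under Laryngeal, not under Cavity, so /q/ retains its own value for [voice].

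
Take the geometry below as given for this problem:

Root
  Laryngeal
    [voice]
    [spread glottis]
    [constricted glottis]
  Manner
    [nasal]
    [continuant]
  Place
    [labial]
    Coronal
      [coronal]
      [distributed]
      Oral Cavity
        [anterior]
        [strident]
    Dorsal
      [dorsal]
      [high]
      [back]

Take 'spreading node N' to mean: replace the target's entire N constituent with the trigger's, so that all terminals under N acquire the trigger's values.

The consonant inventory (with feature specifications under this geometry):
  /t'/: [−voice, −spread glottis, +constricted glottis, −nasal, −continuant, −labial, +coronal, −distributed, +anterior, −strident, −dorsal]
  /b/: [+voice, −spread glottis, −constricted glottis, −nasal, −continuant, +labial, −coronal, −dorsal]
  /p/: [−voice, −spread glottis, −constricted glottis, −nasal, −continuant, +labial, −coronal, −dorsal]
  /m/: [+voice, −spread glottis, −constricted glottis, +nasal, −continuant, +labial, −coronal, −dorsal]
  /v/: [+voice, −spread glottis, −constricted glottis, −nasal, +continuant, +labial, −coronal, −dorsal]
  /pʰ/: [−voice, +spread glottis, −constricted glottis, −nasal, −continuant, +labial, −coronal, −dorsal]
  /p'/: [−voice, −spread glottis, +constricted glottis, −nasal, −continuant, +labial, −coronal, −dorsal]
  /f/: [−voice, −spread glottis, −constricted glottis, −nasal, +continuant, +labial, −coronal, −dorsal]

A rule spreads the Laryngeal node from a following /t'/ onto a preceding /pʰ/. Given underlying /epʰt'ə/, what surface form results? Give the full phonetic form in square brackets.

[ep't'ə]

Laryngeal immediately or transitively dominates [voice], [spread glottis], [constricted glottis].
Spreading Laryngeal from /t'/ onto /pʰ/ replaces those values with /t'/'s: [−voice], [−spread glottis], [+constricted glottis]. Features outside Laryngeal ([nasal], [continuant], [labial], …) stay as in /pʰ/.
The resulting bundle matches /p'/ in the inventory; substituting it for /pʰ/ gives [ep't'ə].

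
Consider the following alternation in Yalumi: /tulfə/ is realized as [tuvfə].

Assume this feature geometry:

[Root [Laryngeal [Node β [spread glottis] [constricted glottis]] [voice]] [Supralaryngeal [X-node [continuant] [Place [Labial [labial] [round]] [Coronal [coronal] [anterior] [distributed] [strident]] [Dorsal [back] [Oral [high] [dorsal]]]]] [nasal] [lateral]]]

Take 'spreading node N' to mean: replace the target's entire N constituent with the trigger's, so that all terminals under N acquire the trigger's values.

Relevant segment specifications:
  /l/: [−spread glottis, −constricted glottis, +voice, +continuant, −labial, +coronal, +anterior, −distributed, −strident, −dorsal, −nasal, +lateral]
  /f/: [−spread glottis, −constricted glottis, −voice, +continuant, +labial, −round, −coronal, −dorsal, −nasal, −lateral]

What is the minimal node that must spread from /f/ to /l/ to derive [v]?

Supralaryngeal

Comparing /l/ with its surface form [v], the features that change are [lateral], [labial], [round], [coronal], [anterior], [distributed], [strident].
In this geometry the lowest node dominating all of them is Supralaryngeal: every daughter of Supralaryngeal dominates only a proper subset, so no lower node suffices.
If Supralaryngeal spreads, every terminal under it takes /f/'s value, producing [v] as observed.
Had Root spread, [voice] would have taken /f/'s value; it stays as in /l/, confirming the spreading constituent is exactly Supralaryngeal.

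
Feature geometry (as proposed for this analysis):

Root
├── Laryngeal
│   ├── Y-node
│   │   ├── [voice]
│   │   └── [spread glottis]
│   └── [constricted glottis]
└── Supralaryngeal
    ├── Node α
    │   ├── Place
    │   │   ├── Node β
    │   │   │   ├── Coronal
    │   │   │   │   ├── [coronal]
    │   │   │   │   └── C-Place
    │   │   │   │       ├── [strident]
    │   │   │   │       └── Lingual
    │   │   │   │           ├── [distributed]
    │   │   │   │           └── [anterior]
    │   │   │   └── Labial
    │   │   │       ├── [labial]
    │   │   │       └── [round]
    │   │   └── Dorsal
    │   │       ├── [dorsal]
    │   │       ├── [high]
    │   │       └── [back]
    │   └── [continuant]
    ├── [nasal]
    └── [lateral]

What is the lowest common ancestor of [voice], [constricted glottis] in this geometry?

[voice]: Root / Laryngeal / Y-node / [voice].
[constricted glottis]: Root / Laryngeal / [constricted glottis].
The listed terminals split across distinct daughters of Laryngeal, so Laryngeal itself is the smallest node containing them all.

Laryngeal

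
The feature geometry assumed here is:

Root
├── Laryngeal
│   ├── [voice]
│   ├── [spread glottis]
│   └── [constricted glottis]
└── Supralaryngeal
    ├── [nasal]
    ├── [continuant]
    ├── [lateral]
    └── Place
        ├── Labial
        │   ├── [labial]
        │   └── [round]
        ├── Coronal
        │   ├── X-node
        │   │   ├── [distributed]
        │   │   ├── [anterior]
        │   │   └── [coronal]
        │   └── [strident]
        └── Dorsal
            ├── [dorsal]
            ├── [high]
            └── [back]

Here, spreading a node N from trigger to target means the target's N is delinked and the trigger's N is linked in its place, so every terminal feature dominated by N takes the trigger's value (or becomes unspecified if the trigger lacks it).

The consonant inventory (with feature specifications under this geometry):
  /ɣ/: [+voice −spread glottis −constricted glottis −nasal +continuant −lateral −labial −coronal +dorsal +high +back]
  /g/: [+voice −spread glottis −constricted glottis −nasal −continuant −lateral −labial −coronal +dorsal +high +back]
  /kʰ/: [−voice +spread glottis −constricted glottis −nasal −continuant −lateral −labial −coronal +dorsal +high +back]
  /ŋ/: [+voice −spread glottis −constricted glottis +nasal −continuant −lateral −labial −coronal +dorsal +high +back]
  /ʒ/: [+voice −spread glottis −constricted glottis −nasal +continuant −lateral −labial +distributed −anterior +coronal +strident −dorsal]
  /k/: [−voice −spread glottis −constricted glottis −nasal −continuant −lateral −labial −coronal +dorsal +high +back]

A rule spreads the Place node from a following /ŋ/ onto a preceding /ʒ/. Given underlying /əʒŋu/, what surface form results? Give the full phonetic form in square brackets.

[əɣŋu]

Place immediately or transitively dominates [labial], [round], [distributed], [anterior], [coronal], [strident], [dorsal], [high], [back].
Spreading Place from /ŋ/ onto /ʒ/ replaces those values with /ŋ/'s: [−labial], [−coronal], [+dorsal], [+high], [+back]. Features outside Place ([voice], [spread glottis], [constricted glottis], …) stay as in /ʒ/.
This feature bundle is that of [ɣ], so /əʒŋu/ surfaces as [əɣŋu].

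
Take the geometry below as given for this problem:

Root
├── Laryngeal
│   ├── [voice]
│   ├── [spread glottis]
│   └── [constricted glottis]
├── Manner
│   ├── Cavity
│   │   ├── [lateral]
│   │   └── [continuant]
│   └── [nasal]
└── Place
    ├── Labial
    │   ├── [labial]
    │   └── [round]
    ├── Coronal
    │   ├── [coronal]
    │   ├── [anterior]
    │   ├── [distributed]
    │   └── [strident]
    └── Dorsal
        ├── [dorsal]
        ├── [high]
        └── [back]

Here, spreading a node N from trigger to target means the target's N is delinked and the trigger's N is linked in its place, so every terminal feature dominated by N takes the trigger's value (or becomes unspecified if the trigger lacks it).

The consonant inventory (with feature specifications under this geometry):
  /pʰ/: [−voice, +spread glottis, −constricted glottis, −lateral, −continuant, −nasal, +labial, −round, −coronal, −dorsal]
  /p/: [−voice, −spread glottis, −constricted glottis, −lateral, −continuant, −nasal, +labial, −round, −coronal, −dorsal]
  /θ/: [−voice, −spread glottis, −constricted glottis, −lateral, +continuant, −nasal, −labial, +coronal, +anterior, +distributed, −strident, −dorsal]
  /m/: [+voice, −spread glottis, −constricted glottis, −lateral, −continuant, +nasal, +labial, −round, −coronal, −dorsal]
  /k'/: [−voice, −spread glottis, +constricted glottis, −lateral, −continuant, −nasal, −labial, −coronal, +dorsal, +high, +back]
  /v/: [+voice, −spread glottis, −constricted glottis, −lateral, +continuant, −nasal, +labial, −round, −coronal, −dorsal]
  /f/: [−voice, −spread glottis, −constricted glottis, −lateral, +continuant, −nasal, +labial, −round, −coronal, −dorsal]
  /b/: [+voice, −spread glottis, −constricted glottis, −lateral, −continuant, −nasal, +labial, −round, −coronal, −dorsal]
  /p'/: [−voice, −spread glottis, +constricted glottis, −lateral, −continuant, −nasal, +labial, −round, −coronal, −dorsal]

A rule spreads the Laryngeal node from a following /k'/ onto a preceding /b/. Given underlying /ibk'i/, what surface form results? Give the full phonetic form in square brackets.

The Laryngeal node dominates the terminals [voice], [spread glottis], [constricted glottis].
After delinking /b/'s Laryngeal and linking /k'/'s, the affected terminals become [−voice], [−spread glottis], [+constricted glottis]; [lateral], [continuant], [nasal], … (outside Laryngeal) are retained from /b/.
This feature bundle is that of [p'], so /ibk'i/ surfaces as [ip'k'i].

[ip'k'i]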